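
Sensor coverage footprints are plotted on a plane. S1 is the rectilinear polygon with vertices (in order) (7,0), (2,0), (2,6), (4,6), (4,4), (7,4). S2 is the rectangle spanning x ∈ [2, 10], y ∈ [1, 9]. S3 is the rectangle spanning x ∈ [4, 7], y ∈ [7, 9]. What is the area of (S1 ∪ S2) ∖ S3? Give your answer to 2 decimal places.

63.00

|S1 ∪ S2| = 69.
|(S1 ∪ S2) ∩ S3| = 6.
|(S1 ∪ S2) ∖ S3| = 69 − 6 = 63.00.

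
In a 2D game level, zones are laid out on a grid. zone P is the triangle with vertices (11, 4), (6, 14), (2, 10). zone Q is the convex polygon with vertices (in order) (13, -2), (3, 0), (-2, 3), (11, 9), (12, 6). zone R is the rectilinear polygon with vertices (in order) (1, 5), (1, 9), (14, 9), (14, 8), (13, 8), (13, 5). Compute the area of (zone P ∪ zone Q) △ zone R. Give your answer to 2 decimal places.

110.21

|zone P ∪ zone Q| = 113.9986.
|(zone P ∪ zone Q) ∩ zone R| = 26.3944.
|(zone P ∪ zone Q) △ zone R| = 113.9986 + 49 − 52.7888 = 110.21.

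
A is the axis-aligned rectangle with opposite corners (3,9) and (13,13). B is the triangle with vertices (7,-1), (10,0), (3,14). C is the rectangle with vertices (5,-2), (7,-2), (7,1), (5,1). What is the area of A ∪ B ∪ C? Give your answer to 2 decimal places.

67.17

By inclusion–exclusion:
Individual areas: |A| = 40, |B| = 24.5, |C| = 6.
|A∩B| = 2.8.
|A∩C| = 0 (no overlap).
|B∩C| = 0.5333.
|A∩B∩C| = 0.
|A ∪ B ∪ C| = 70.5 − 3.3333 + 0 = 67.17.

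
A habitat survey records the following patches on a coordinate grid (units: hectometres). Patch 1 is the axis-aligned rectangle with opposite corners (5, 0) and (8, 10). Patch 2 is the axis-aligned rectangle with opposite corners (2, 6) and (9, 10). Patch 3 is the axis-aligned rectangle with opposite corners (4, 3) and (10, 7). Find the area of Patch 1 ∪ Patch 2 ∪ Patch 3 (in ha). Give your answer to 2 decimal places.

56.00

By inclusion–exclusion:
Individual areas: |Patch 1| = 30, |Patch 2| = 28, |Patch 3| = 24.
|Patch 1∩Patch 2|: x∈[5,8], y∈[6,10] → 3·4 = 12.
|Patch 1∩Patch 3|: x∈[5,8], y∈[3,7] → 3·4 = 12.
|Patch 2∩Patch 3|: x∈[4,9], y∈[6,7] → 5·1 = 5.
|Patch 1∩Patch 2∩Patch 3| = 3.
|Patch 1 ∪ Patch 2 ∪ Patch 3| = 82 − 29 + 3 = 56.00.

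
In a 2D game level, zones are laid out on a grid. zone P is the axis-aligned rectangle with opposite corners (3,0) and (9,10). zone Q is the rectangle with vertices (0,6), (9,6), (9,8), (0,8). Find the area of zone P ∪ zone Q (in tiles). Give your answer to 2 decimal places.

By inclusion–exclusion:
Individual areas: |zone P| = 60, |zone Q| = 18.
|zone P∩zone Q|: x∈[3,9], y∈[6,8] → 6·2 = 12.
|zone P ∪ zone Q| = 78 − 12 = 66.00.

66.00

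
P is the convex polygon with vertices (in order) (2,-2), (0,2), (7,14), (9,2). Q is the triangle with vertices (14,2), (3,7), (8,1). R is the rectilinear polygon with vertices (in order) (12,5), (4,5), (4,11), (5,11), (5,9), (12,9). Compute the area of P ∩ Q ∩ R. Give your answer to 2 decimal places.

2.36

The intersection is the polygon with vertices (4,5.8), (4,6.545), (7.4,5), (4.667,5).
By the shoelace formula its area is 2.36.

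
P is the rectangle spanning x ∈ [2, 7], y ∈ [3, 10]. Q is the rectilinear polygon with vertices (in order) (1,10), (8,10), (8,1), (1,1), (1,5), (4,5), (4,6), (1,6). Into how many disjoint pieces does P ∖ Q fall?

P ∖ Q is a single connected region.

1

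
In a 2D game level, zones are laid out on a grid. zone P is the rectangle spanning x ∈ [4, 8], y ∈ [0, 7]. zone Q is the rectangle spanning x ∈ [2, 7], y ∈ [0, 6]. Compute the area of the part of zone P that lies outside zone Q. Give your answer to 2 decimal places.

|zone P∩zone Q|: x∈[4,7], y∈[0,6] → 3·6 = 18.
|zone P| = 28.
|zone P ∖ zone Q| = |zone P| − |zone P∩zone Q| = 28 − 18 = 10.00.

10.00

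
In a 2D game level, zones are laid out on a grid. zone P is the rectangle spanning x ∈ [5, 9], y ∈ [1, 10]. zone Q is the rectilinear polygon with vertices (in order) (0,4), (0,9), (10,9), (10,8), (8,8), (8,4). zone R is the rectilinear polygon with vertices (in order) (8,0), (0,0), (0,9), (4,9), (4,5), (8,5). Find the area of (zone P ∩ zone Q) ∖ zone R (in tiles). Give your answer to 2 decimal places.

13.00

|zone P ∩ zone Q| = 16.
|(zone P ∩ zone Q) ∩ zone R| = 3.
|(zone P ∩ zone Q) ∖ zone R| = 16 − 3 = 13.00.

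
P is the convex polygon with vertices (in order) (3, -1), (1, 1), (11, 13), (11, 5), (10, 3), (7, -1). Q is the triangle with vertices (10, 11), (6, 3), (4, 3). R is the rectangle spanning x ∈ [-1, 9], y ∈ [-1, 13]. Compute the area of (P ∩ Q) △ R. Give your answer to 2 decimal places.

132.67

|P ∩ Q| = 8.
|(P ∩ Q) ∩ R| = 7.6667.
|(P ∩ Q) △ R| = 8 + 140 − 15.3333 = 132.67.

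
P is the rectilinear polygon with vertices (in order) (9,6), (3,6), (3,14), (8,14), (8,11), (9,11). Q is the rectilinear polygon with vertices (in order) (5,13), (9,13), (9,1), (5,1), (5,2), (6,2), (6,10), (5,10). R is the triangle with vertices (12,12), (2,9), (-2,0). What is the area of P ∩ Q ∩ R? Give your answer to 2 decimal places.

7.57

The intersection is the polygon with vertices (6,10), (5.333,10), (8.667,11), (9,11), (9,9.429), (6,6.857).
By the shoelace formula its area is 7.57.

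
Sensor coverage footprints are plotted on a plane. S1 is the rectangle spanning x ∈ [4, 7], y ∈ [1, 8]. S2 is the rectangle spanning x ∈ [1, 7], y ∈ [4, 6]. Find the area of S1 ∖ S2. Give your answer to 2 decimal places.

15.00

|S1∩S2|: x∈[4,7], y∈[4,6] → 3·2 = 6.
|S1| = 21.
|S1 ∖ S2| = |S1| − |S1∩S2| = 21 − 6 = 15.00.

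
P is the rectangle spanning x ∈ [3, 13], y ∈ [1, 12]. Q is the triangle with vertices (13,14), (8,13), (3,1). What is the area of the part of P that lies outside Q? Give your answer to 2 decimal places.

88.67

|P| = 110, |P∩Q| = 21.3301.
|P ∖ Q| = |P| − |P∩Q| = 110 − 21.3301 = 88.67.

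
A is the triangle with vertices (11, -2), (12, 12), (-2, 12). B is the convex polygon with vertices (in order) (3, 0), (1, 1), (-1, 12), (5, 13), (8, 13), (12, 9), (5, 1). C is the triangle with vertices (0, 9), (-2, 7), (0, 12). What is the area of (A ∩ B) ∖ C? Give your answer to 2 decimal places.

66.82

|A ∩ B| = 67.4661.
|(A ∩ B) ∩ C| = 0.6485.
|(A ∩ B) ∖ C| = 67.4661 − 0.6485 = 66.82.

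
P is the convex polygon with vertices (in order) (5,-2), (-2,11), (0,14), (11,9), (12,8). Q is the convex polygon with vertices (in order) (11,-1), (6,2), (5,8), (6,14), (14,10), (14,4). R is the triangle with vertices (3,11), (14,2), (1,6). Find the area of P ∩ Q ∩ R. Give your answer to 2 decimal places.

14.49

The intersection is the polygon with vertices (8.899,3.57), (5.568,4.595), (5,8), (5.2,9.2), (10.058,5.225).
By the shoelace formula its area is 14.49.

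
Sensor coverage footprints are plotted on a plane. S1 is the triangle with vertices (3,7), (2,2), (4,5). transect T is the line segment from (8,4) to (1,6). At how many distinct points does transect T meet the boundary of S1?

The segment meets the boundary at (2.703,5.514), (3.917,5.167).

2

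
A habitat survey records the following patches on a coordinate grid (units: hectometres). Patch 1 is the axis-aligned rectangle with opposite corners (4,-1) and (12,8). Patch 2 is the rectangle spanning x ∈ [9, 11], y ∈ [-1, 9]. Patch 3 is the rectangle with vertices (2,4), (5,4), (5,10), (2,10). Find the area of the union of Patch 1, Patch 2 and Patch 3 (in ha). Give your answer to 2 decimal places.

By inclusion–exclusion:
Individual areas: |Patch 1| = 72, |Patch 2| = 20, |Patch 3| = 18.
|Patch 1∩Patch 2|: x∈[9,11], y∈[-1,8] → 2·9 = 18.
|Patch 1∩Patch 3|: x∈[4,5], y∈[4,8] → 1·4 = 4.
|Patch 2∩Patch 3| = 0 (no overlap).
|Patch 1∩Patch 2∩Patch 3| = 0.
|Patch 1 ∪ Patch 2 ∪ Patch 3| = 110 − 22 + 0 = 88.00.

88.00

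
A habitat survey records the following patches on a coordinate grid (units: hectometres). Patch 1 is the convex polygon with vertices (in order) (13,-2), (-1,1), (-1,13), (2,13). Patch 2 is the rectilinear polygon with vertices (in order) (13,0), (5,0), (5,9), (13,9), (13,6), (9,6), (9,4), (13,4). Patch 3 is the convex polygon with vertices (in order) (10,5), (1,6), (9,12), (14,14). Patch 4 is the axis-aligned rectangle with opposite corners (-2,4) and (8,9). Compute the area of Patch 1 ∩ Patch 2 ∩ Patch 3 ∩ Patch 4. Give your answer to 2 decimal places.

The intersection is the polygon with vertices (7.677,5.258), (5,5.556), (5,8.909).
By the shoelace formula its area is 4.49.

4.49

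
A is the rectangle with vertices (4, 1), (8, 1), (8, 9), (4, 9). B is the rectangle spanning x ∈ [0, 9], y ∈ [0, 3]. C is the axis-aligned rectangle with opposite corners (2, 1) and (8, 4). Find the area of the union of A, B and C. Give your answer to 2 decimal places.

By inclusion–exclusion:
Individual areas: |A| = 32, |B| = 27, |C| = 18.
|A∩B|: x∈[4,8], y∈[1,3] → 4·2 = 8.
|A∩C|: x∈[4,8], y∈[1,4] → 4·3 = 12.
|B∩C|: x∈[2,8], y∈[1,3] → 6·2 = 12.
|A∩B∩C| = 8.
|A ∪ B ∪ C| = 77 − 32 + 8 = 53.00.

53.00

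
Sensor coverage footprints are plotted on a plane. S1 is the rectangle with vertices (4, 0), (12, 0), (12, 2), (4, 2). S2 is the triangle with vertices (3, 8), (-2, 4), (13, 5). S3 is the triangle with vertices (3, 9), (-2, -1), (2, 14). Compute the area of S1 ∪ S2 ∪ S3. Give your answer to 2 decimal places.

57.89

By inclusion–exclusion:
Individual areas: |S1| = 16, |S2| = 27.5, |S3| = 17.5.
|S1∩S2| = 0.
|S1∩S3| = 0.
|S2∩S3| = 3.1075.
|S1∩S2∩S3| = 0.
|S1 ∪ S2 ∪ S3| = 61 − 3.1075 + 0 = 57.89.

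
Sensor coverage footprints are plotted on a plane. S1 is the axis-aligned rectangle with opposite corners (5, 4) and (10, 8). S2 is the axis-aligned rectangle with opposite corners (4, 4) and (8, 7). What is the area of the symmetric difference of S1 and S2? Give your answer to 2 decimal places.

|S1∩S2|: x∈[5,8], y∈[4,7] → 3·3 = 9.
|S1 △ S2| = |S1| + |S2| − 2·|S1∩S2| = 20 + 12 − 18 = 14.00.

14.00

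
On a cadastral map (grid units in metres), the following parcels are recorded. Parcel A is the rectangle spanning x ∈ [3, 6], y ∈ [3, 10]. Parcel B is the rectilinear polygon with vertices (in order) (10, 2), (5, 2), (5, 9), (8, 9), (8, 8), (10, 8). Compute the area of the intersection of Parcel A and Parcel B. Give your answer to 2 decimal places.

6.00

The intersection is the polygon with vertices (6,3), (5,3), (5,9), (6,9).
By the shoelace formula its area is 6.00.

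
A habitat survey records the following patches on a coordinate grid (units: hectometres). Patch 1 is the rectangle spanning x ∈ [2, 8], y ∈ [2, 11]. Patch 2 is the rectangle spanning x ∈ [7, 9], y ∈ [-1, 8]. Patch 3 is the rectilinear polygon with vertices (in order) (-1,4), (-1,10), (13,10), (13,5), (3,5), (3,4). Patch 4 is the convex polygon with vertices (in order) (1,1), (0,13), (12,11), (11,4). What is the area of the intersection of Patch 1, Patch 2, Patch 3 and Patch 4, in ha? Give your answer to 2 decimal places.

3.00

The intersection is the polygon with vertices (8,8), (8,5), (7,5), (7,8).
By the shoelace formula its area is 3.00.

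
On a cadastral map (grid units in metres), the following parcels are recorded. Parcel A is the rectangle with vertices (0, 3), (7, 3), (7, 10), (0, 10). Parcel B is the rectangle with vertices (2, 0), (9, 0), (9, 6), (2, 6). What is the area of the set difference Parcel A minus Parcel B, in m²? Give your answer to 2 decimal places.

|Parcel A∩Parcel B|: x∈[2,7], y∈[3,6] → 5·3 = 15.
|Parcel A| = 49.
|Parcel A ∖ Parcel B| = |Parcel A| − |Parcel A∩Parcel B| = 49 − 15 = 34.00.

34.00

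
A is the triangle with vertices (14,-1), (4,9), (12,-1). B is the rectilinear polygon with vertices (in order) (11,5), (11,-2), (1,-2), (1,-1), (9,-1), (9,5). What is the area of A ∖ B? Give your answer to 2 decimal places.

7.00

|A| = 10, |A∩B| = 3.
|A ∖ B| = |A| − |A∩B| = 10 − 3 = 7.00.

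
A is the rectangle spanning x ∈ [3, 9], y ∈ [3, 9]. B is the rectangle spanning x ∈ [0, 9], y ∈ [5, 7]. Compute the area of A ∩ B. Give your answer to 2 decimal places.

|A∩B|: x∈[3,9], y∈[5,7] → 6·2 = 12.

12.00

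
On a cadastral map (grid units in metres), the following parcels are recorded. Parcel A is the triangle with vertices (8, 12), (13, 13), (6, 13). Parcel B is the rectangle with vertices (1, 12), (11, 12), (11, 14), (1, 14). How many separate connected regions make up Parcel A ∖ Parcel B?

1

Parcel A ∖ Parcel B is a single connected region.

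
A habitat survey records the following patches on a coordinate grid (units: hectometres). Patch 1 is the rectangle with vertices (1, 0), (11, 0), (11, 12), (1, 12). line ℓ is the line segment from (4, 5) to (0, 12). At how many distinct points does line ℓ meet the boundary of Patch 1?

The segment meets the boundary at (1,10.25).

1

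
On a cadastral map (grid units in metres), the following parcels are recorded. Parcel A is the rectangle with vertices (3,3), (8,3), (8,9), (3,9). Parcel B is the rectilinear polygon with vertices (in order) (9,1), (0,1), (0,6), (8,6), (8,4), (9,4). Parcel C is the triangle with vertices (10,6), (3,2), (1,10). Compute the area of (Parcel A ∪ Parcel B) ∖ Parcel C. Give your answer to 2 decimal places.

33.16

|Parcel A ∪ Parcel B| = 58.
|(Parcel A ∪ Parcel B) ∩ Parcel C| = 24.8433.
|(Parcel A ∪ Parcel B) ∖ Parcel C| = 58 − 24.8433 = 33.16.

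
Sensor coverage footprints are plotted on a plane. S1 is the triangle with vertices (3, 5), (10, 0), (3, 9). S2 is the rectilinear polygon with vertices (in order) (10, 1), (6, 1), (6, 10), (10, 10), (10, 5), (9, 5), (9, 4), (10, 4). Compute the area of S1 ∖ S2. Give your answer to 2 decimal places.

|S1| = 14, |S1∩S2| = 4.2603.
|S1 ∖ S2| = |S1| − |S1∩S2| = 14 − 4.2603 = 9.74.

9.74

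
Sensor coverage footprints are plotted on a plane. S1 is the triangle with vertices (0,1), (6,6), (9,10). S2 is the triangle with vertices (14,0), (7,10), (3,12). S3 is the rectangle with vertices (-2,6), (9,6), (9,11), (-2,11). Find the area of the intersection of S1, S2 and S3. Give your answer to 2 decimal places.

The intersection is the polygon with vertices (6.826,7.826), (7.824,8.823), (7.965,8.621), (7.125,7.5).
By the shoelace formula its area is 0.48.

0.48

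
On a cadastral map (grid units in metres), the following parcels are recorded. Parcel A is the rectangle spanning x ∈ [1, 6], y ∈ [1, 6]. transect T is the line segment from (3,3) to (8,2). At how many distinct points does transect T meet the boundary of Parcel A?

1

The segment meets the boundary at (6,2.4).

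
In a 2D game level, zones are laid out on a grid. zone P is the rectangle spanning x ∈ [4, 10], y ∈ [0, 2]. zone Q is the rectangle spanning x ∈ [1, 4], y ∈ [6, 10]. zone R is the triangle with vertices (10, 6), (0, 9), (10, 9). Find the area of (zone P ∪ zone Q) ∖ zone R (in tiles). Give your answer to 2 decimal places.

|zone P ∪ zone Q| = 24.
|(zone P ∪ zone Q) ∩ zone R| = 2.25.
|(zone P ∪ zone Q) ∖ zone R| = 24 − 2.25 = 21.75.

21.75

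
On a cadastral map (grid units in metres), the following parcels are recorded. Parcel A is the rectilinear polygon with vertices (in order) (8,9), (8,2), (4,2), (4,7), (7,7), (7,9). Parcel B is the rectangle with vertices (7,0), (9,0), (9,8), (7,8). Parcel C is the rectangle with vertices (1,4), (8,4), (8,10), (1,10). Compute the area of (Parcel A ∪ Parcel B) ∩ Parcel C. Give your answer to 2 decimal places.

The region (Parcel A ∪ Parcel B) ∩ Parcel C is the polygon with vertices (4,7), (7,7), (7,8), (7,9), (8,9), (8,8), (8,4), (4,4).
By the shoelace formula its area is 14.00.

14.00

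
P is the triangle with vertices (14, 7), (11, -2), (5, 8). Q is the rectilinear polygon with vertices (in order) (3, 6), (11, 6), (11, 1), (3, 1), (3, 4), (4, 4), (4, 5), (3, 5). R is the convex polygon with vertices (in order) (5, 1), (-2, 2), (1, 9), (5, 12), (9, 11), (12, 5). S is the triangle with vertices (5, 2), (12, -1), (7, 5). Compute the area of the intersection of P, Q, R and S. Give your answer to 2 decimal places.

The intersection is the polygon with vertices (8.128,2.787), (6.895,4.842), (7,5), (8.613,3.064).
By the shoelace formula its area is 0.90.

0.90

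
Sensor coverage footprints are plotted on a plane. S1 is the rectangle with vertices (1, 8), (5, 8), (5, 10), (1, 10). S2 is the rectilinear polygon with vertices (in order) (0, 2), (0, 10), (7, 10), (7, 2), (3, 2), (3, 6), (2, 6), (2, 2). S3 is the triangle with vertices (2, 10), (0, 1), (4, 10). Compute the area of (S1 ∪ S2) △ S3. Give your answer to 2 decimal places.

43.33

|S1 ∪ S2| = 52.
|(S1 ∪ S2) ∩ S3| = 8.8333.
|(S1 ∪ S2) △ S3| = 52 + 9 − 17.6667 = 43.33.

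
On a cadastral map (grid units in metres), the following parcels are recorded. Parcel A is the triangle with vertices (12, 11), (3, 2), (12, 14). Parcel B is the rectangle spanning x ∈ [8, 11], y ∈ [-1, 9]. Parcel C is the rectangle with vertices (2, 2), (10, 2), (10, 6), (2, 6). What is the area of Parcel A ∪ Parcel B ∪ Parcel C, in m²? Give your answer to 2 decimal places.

By inclusion–exclusion:
Individual areas: |Parcel A| = 13.5, |Parcel B| = 30, |Parcel C| = 32.
|Parcel A∩Parcel B| = 1.9583.
|Parcel A∩Parcel C| = 2.
|Parcel B∩Parcel C|: x∈[8,10], y∈[2,6] → 2·4 = 8.
|Parcel A∩Parcel B∩Parcel C| = 0.
|Parcel A ∪ Parcel B ∪ Parcel C| = 75.5 − 11.9583 + 0 = 63.54.

63.54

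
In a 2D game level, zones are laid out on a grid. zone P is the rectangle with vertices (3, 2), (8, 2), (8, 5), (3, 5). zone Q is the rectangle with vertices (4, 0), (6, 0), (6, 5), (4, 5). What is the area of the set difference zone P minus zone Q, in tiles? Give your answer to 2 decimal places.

9.00

|zone P∩zone Q|: x∈[4,6], y∈[2,5] → 2·3 = 6.
|zone P| = 15.
|zone P ∖ zone Q| = |zone P| − |zone P∩zone Q| = 15 − 6 = 9.00.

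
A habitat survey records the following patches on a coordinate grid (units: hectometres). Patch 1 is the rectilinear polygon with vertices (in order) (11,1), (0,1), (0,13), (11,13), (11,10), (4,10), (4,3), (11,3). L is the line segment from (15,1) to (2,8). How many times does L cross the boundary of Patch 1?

1

The segment meets the boundary at (4,6.923).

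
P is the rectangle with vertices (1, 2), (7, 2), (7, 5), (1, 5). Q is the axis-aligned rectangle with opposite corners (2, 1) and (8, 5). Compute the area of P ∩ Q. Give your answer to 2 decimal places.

15.00

|P∩Q|: x∈[2,7], y∈[2,5] → 5·3 = 15.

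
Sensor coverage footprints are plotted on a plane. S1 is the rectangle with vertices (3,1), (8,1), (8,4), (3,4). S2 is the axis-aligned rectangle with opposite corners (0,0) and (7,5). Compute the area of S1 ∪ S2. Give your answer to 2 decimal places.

38.00

By inclusion–exclusion:
Individual areas: |S1| = 15, |S2| = 35.
|S1∩S2|: x∈[3,7], y∈[1,4] → 4·3 = 12.
|S1 ∪ S2| = 50 − 12 = 38.00.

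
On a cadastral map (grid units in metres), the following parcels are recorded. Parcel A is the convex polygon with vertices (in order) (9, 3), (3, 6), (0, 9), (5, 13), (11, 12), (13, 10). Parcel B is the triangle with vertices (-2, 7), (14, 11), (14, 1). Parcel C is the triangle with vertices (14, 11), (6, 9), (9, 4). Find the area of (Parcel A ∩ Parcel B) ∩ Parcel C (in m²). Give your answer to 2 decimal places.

21.97

The region (Parcel A ∩ Parcel B) ∩ Parcel C is the polygon with vertices (12.4,10.6), (13,10), (11.857,8), (9,4), (6,9).
By the shoelace formula its area is 21.97.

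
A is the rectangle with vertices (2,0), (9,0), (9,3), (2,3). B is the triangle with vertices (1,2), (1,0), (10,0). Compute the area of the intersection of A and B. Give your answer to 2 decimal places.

7.00

The intersection is the polygon with vertices (9,0), (2,0), (2,1.778), (9,0.222).
By the shoelace formula its area is 7.00.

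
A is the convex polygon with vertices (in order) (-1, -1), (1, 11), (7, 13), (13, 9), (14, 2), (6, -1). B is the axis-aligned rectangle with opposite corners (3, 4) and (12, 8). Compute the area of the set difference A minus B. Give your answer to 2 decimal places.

120.50

|A| = 156.5, |A∩B| = 36.
|A ∖ B| = |A| − |A∩B| = 156.5 − 36 = 120.50.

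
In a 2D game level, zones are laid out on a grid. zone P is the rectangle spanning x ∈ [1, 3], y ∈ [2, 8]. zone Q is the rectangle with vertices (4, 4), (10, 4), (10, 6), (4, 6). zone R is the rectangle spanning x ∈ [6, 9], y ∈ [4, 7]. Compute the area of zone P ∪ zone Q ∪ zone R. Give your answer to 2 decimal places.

By inclusion–exclusion:
Individual areas: |zone P| = 12, |zone Q| = 12, |zone R| = 9.
|zone P∩zone Q| = 0 (no overlap).
|zone P∩zone R| = 0 (no overlap).
|zone Q∩zone R|: x∈[6,9], y∈[4,6] → 3·2 = 6.
|zone P∩zone Q∩zone R| = 0.
|zone P ∪ zone Q ∪ zone R| = 33 − 6 + 0 = 27.00.

27.00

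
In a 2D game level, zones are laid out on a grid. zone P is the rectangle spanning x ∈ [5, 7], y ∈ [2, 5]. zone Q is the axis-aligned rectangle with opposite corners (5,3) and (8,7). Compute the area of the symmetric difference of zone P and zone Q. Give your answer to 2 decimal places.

10.00

|zone P∩zone Q|: x∈[5,7], y∈[3,5] → 2·2 = 4.
|zone P △ zone Q| = |zone P| + |zone Q| − 2·|zone P∩zone Q| = 6 + 12 − 8 = 10.00.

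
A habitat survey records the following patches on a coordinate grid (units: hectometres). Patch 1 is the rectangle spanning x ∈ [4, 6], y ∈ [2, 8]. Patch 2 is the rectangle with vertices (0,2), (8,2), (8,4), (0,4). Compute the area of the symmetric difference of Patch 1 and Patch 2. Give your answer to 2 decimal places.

|Patch 1∩Patch 2|: x∈[4,6], y∈[2,4] → 2·2 = 4.
|Patch 1 △ Patch 2| = |Patch 1| + |Patch 2| − 2·|Patch 1∩Patch 2| = 12 + 16 − 8 = 20.00.

20.00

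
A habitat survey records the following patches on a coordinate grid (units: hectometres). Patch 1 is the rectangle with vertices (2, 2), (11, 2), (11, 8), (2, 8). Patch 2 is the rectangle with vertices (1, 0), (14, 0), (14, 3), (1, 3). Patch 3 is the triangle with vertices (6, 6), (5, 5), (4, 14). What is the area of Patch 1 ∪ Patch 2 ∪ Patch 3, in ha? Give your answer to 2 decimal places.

By inclusion–exclusion:
Individual areas: |Patch 1| = 54, |Patch 2| = 39, |Patch 3| = 5.
|Patch 1∩Patch 2|: x∈[2,11], y∈[2,3] → 9·1 = 9.
|Patch 1∩Patch 3| = 2.5.
|Patch 2∩Patch 3| = 0.
|Patch 1∩Patch 2∩Patch 3| = 0.
|Patch 1 ∪ Patch 2 ∪ Patch 3| = 98 − 11.5 + 0 = 86.50.

86.50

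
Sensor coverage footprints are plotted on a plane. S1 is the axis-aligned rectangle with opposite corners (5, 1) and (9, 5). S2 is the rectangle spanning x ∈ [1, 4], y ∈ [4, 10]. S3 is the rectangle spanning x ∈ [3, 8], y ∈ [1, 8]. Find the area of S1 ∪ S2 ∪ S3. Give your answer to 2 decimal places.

53.00

By inclusion–exclusion:
Individual areas: |S1| = 16, |S2| = 18, |S3| = 35.
|S1∩S2| = 0 (no overlap).
|S1∩S3|: x∈[5,8], y∈[1,5] → 3·4 = 12.
|S2∩S3|: x∈[3,4], y∈[4,8] → 1·4 = 4.
|S1∩S2∩S3| = 0.
|S1 ∪ S2 ∪ S3| = 69 − 16 + 0 = 53.00.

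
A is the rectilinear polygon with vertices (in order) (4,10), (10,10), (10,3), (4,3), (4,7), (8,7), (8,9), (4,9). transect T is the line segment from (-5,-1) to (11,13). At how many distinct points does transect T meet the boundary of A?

The segment meets the boundary at (6.429,9), (7.571,10), (4,6.875), (4.143,7).

4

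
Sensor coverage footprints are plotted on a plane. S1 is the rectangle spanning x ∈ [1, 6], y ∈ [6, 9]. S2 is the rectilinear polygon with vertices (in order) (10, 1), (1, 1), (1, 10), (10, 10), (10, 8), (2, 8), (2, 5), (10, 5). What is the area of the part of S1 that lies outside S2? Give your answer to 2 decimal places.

|S1| = 15, |S1∩S2| = 7.
|S1 ∖ S2| = |S1| − |S1∩S2| = 15 − 7 = 8.00.

8.00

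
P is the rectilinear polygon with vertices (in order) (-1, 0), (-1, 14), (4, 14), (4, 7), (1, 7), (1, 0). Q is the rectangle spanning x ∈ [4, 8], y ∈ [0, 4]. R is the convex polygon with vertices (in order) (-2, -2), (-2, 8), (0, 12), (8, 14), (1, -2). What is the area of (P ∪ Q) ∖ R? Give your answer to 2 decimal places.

|P ∪ Q| = 65.
|(P ∪ Q) ∩ R| = 40.
|(P ∪ Q) ∖ R| = 65 − 40 = 25.00.

25.00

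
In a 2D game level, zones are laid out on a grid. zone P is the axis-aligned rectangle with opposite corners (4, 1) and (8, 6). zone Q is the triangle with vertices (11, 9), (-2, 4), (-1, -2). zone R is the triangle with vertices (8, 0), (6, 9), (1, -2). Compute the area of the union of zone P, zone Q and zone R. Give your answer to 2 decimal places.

69.73

By inclusion–exclusion:
Individual areas: |zone P| = 20, |zone Q| = 41.5, |zone R| = 33.5.
|zone P∩zone Q| = 6.3674.
|zone P∩zone R| = 15.6657.
|zone Q∩zone R| = 8.7265.
|zone P∩zone Q∩zone R| = 5.4936.
|zone P ∪ zone Q ∪ zone R| = 95 − 30.7596 + 5.4936 = 69.73.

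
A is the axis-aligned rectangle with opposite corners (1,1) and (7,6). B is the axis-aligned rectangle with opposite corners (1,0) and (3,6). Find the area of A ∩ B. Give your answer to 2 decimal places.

|A∩B|: x∈[1,3], y∈[1,6] → 2·5 = 10.

10.00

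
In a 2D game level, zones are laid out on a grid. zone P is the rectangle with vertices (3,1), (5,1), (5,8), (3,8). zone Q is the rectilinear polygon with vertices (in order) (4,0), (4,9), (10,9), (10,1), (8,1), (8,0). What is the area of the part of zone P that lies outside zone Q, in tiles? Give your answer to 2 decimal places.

|zone P| = 14, |zone P∩zone Q| = 7.
|zone P ∖ zone Q| = |zone P| − |zone P∩zone Q| = 14 − 7 = 7.00.

7.00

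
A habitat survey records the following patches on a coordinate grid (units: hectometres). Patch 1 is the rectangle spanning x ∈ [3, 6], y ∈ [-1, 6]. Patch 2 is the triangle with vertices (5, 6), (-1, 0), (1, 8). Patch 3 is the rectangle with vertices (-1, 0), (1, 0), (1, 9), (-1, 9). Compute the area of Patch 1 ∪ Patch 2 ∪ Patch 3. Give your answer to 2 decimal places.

By inclusion–exclusion:
Individual areas: |Patch 1| = 21, |Patch 2| = 18, |Patch 3| = 18.
|Patch 1∩Patch 2| = 2.
|Patch 1∩Patch 3| = 0 (no overlap).
|Patch 2∩Patch 3| = 6.
|Patch 1∩Patch 2∩Patch 3| = 0.
|Patch 1 ∪ Patch 2 ∪ Patch 3| = 57 − 8 + 0 = 49.00.

49.00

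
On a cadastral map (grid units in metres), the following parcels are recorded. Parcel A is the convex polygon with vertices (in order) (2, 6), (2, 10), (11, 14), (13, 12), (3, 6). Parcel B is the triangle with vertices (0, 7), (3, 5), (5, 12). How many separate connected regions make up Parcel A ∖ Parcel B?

Parcel A ∖ Parcel B splits into 2 disjoint pieces (area 0.9, area 29.0997).

2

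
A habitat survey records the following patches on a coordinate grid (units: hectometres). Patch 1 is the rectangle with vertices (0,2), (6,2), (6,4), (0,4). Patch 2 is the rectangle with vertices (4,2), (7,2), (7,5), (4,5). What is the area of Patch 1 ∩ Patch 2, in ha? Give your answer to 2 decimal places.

|Patch 1∩Patch 2|: x∈[4,6], y∈[2,4] → 2·2 = 4.

4.00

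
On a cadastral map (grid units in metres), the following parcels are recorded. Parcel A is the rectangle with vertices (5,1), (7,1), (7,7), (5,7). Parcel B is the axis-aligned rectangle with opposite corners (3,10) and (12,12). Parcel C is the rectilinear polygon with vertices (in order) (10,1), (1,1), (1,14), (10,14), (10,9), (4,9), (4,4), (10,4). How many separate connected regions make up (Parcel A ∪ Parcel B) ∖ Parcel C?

2

(Parcel A ∪ Parcel B) ∖ Parcel C splits into 2 disjoint pieces (area 6, area 4).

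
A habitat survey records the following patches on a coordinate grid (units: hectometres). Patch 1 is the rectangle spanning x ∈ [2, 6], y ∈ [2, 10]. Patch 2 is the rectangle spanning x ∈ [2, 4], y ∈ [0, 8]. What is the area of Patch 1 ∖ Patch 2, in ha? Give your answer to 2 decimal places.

20.00

|Patch 1∩Patch 2|: x∈[2,4], y∈[2,8] → 2·6 = 12.
|Patch 1| = 32.
|Patch 1 ∖ Patch 2| = |Patch 1| − |Patch 1∩Patch 2| = 32 − 12 = 20.00.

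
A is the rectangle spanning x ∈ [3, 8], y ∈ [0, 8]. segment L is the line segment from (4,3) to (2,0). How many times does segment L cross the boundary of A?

The segment meets the boundary at (3,1.5).

1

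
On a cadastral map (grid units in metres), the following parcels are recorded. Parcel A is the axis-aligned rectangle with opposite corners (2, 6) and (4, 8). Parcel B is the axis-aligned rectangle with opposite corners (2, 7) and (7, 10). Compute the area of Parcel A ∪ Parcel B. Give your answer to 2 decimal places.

By inclusion–exclusion:
Individual areas: |Parcel A| = 4, |Parcel B| = 15.
|Parcel A∩Parcel B|: x∈[2,4], y∈[7,8] → 2·1 = 2.
|Parcel A ∪ Parcel B| = 19 − 2 = 17.00.

17.00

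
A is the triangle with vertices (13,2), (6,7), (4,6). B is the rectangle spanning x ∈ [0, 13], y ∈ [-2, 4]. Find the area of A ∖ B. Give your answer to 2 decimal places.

|A| = 8.5, |A∩B| = 1.7.
|A ∖ B| = |A| − |A∩B| = 8.5 − 1.7 = 6.80.

6.80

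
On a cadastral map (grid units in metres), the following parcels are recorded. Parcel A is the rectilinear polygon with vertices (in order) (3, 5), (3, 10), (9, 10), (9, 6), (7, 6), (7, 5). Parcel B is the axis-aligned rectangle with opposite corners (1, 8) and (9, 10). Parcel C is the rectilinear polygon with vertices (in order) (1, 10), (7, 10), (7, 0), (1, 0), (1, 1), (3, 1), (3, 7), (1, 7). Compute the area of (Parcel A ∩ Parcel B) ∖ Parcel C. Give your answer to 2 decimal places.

|Parcel A ∩ Parcel B| = 12.
|(Parcel A ∩ Parcel B) ∩ Parcel C| = 8.
|(Parcel A ∩ Parcel B) ∖ Parcel C| = 12 − 8 = 4.00.

4.00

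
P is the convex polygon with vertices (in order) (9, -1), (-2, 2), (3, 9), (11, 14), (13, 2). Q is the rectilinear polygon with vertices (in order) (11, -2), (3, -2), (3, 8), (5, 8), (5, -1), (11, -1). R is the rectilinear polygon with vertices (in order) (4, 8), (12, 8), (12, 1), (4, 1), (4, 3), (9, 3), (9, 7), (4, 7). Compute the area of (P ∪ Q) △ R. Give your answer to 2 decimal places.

|P ∪ Q| = 138.7273.
|(P ∪ Q) ∩ R| = 35.9583.
|(P ∪ Q) △ R| = 138.7273 + 36 − 71.9167 = 102.81.

102.81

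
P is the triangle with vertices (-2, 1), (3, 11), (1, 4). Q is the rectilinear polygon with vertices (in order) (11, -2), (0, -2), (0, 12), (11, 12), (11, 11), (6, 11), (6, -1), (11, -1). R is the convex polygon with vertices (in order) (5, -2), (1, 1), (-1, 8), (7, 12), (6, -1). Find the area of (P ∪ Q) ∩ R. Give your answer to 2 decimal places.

61.48

|P ∪ Q| = 96.
|(P ∪ Q) ∩ R| = 61.48.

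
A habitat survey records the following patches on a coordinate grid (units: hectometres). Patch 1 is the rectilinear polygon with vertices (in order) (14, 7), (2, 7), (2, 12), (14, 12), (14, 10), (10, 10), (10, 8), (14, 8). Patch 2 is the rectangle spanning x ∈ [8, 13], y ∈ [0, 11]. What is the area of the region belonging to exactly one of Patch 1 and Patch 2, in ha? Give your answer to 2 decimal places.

79.00

|Patch 1| = 52, |Patch 2| = 55, |Patch 1∩Patch 2| = 14.
|Patch 1 △ Patch 2| = |Patch 1| + |Patch 2| − 2·|Patch 1∩Patch 2| = 52 + 55 − 28 = 79.00.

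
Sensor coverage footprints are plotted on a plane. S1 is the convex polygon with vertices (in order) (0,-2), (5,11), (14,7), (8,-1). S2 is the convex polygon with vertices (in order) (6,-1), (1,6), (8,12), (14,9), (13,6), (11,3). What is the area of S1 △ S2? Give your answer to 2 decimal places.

|S1| = 97.5, |S2| = 92, |S1∩S2| = 72.7686.
|S1 △ S2| = |S1| + |S2| − 2·|S1∩S2| = 97.5 + 92 − 145.5372 = 43.96.

43.96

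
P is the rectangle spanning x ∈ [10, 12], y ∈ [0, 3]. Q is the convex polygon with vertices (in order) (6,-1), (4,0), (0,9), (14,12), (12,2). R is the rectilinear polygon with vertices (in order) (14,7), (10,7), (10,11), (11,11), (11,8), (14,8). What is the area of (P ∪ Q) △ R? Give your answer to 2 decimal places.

|P ∪ Q| = 116.
|(P ∪ Q) ∩ R| = 6.1.
|(P ∪ Q) △ R| = 116 + 7 − 12.2 = 110.80.

110.80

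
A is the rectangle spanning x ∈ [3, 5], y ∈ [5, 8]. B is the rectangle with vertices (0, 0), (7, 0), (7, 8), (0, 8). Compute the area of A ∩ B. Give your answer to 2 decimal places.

|A∩B|: x∈[3,5], y∈[5,8] → 2·3 = 6.

6.00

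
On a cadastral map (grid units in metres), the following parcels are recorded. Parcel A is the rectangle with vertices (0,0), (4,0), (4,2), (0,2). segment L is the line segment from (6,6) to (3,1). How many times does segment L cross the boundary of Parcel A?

The segment meets the boundary at (3.6,2).

1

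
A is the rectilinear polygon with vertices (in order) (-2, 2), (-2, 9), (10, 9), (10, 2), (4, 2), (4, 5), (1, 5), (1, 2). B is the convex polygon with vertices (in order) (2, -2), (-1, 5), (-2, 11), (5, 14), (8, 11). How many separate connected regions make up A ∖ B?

A ∖ B splits into 2 disjoint pieces (area 7.5952, area 31.7436).

2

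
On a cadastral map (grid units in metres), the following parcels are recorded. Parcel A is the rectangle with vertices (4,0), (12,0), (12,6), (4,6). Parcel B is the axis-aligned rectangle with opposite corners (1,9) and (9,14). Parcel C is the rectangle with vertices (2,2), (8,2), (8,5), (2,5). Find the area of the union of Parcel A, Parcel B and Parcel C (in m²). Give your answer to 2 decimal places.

94.00

By inclusion–exclusion:
Individual areas: |Parcel A| = 48, |Parcel B| = 40, |Parcel C| = 18.
|Parcel A∩Parcel B| = 0 (no overlap).
|Parcel A∩Parcel C|: x∈[4,8], y∈[2,5] → 4·3 = 12.
|Parcel B∩Parcel C| = 0 (no overlap).
|Parcel A∩Parcel B∩Parcel C| = 0.
|Parcel A ∪ Parcel B ∪ Parcel C| = 106 − 12 + 0 = 94.00.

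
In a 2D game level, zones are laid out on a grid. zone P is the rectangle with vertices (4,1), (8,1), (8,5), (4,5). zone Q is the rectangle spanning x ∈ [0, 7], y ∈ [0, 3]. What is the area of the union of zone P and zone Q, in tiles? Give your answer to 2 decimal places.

By inclusion–exclusion:
Individual areas: |zone P| = 16, |zone Q| = 21.
|zone P∩zone Q|: x∈[4,7], y∈[1,3] → 3·2 = 6.
|zone P ∪ zone Q| = 37 − 6 = 31.00.

31.00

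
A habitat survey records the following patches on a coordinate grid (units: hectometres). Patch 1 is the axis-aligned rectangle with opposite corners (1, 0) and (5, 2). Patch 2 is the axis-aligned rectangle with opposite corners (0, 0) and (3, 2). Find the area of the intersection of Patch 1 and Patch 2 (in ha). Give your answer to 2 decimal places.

4.00

|Patch 1∩Patch 2|: x∈[1,3], y∈[0,2] → 2·2 = 4.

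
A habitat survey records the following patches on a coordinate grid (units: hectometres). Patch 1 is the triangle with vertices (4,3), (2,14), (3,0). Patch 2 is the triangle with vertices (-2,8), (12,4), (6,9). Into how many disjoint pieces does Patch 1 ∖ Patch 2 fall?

Patch 1 ∖ Patch 2 splits into 2 disjoint pieces (area 5.4678, area 1.6181).

2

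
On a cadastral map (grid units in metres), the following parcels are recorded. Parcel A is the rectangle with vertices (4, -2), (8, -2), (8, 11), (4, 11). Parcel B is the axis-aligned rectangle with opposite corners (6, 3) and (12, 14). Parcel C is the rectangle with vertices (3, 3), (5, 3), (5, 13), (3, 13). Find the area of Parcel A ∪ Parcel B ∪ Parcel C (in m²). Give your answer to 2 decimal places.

By inclusion–exclusion:
Individual areas: |Parcel A| = 52, |Parcel B| = 66, |Parcel C| = 20.
|Parcel A∩Parcel B|: x∈[6,8], y∈[3,11] → 2·8 = 16.
|Parcel A∩Parcel C|: x∈[4,5], y∈[3,11] → 1·8 = 8.
|Parcel B∩Parcel C| = 0 (no overlap).
|Parcel A∩Parcel B∩Parcel C| = 0.
|Parcel A ∪ Parcel B ∪ Parcel C| = 138 − 24 + 0 = 114.00.

114.00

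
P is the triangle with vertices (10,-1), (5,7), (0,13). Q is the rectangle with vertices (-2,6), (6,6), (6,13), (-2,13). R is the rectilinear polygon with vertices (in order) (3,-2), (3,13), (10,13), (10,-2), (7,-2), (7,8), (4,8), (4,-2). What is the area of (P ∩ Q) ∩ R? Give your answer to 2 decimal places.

The region (P ∩ Q) ∩ R is the polygon with vertices (3,8.8), (3,9.4), (4.167,8), (4,8), (4,7.4).
By the shoelace formula its area is 0.72.

0.72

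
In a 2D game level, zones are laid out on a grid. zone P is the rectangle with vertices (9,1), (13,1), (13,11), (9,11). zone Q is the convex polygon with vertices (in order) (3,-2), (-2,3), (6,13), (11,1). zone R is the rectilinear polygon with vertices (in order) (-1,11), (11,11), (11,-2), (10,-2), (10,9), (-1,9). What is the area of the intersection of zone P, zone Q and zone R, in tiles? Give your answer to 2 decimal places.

The intersection is the polygon with vertices (11,1), (10,1), (10,3.4).
By the shoelace formula its area is 1.20.

1.20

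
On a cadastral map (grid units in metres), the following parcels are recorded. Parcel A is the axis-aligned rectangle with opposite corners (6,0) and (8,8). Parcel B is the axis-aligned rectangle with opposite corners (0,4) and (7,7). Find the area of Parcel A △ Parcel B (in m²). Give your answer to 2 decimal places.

31.00

|Parcel A∩Parcel B|: x∈[6,7], y∈[4,7] → 1·3 = 3.
|Parcel A △ Parcel B| = |Parcel A| + |Parcel B| − 2·|Parcel A∩Parcel B| = 16 + 21 − 6 = 31.00.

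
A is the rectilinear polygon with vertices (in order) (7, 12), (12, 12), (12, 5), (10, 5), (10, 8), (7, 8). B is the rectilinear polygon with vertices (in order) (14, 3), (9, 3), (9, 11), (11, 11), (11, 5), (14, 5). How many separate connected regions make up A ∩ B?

A ∩ B is a single connected region.

1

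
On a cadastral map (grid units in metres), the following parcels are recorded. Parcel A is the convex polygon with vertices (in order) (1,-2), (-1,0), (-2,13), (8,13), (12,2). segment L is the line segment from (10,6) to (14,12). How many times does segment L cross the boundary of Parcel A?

The segment meets the boundary at (10.353,6.529).

1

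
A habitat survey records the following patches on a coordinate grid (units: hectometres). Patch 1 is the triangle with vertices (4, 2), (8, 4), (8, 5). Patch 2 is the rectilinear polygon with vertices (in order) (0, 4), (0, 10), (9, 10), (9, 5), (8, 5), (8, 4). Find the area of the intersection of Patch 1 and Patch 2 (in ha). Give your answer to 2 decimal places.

The intersection is the polygon with vertices (8,4), (6.667,4), (8,5).
By the shoelace formula its area is 0.67.

0.67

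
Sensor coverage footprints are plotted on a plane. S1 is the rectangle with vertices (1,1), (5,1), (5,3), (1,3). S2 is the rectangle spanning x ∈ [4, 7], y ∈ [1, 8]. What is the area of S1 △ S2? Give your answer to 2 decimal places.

|S1∩S2|: x∈[4,5], y∈[1,3] → 1·2 = 2.
|S1 △ S2| = |S1| + |S2| − 2·|S1∩S2| = 8 + 21 − 4 = 25.00.

25.00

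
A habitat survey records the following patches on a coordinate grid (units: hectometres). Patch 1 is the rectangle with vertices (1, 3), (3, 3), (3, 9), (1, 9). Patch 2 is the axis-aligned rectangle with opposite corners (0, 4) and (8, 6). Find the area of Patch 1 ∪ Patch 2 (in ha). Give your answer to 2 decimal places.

24.00

By inclusion–exclusion:
Individual areas: |Patch 1| = 12, |Patch 2| = 16.
|Patch 1∩Patch 2|: x∈[1,3], y∈[4,6] → 2·2 = 4.
|Patch 1 ∪ Patch 2| = 28 − 4 = 24.00.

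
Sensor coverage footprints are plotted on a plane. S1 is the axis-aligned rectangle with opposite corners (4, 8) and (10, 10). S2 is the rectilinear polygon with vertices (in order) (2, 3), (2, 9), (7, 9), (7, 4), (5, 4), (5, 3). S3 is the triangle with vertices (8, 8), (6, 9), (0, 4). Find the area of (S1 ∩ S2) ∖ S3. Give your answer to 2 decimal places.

1.65

|S1 ∩ S2| = 3.
|(S1 ∩ S2) ∩ S3| = 1.35.
|(S1 ∩ S2) ∖ S3| = 3 − 1.35 = 1.65.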